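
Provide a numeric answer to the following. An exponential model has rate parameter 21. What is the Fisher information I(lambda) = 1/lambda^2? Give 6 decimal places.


Fisher information for exponential: I(lambda) = 1/lambda^2.
lambda = 21, lambda^2 = 441.
I = 1/441 = 0.002268

0.002268


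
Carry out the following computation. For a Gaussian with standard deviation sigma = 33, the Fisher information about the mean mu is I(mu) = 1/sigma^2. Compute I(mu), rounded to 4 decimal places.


The Fisher information for the mean of a normal distribution is I(mu) = 1/sigma^2.
sigma = 33, so sigma^2 = 1089.
I(mu) = 1/1089 = 0.0009

0.0009


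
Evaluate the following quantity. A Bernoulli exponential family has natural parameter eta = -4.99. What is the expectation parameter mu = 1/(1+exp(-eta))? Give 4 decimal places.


Dual coordinate (expectation parameter) for Bernoulli:
mu = 1/(1+exp(-eta)).
eta = -4.99.
exp(-eta) = exp(4.99) = 146.936423.
mu = 1/(1+146.936423) = 0.0068

0.0068


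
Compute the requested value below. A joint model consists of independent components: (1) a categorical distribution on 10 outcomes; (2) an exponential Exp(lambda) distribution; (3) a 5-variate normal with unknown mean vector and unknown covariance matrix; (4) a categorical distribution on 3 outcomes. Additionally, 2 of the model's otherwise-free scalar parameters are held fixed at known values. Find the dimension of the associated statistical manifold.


The dimension of a statistical manifold equals the number of free
(independent) real parameters of the model. For a product of independent
blocks the parameter counts add.
- categorical on 10 outcomes (probabilities sum to 1): 10-1 = 9.
- exponential (lambda): 1.
- 5-variate normal: 5 (mean) + 5*6/2 = 15 (symmetric covariance) = 20.
- categorical on 3 outcomes (probabilities sum to 1): 3-1 = 2.
Total = 9 + 1 + 20 + 2 = 32.
2 parameter(s) fixed at known values: 32 - 2 = 30.
Dimension = 30

30


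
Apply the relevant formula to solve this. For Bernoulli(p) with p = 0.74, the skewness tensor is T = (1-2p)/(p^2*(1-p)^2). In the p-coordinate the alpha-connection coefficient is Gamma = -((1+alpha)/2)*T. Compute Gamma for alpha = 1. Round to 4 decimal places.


Skewness (Amari-Chentsov) tensor: T = (1-2p)/(p^2*(1-p)^2).
p = 0.74, 1-2p = -0.48, p^2 = 0.5476, (1-p)^2 = 0.0676.
T = -0.48/(0.5476 * 0.0676) = -12.966749.
In the p-coordinate, Gamma^(alpha) = Gamma^(0) - (alpha/2)*T with Gamma^(0) = (1/2)*g'(p) = -T/2,
so Gamma^(alpha) = -((1+alpha)/2)*T.
alpha = 1, -(1+alpha)/2 = -1.0.
Gamma = -1.0 * -12.966749 = 12.9667

12.9667


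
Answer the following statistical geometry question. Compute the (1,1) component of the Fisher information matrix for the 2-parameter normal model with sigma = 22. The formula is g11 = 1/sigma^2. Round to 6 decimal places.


For the 2-parameter normal family, the Fisher metric has:
  g11 = 1/sigma^2, g22 = 2/sigma^2.
sigma = 22, sigma^2 = 484.
g11 = 0.002066

0.002066


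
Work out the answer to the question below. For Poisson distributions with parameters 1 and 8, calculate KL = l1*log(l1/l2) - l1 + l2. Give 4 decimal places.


KL divergence for Poisson:
KL = l1*log(l1/l2) - l1 + l2.
l1 = 1, l2 = 8.
log(1/8) = -2.079442.
l1*log(l1/l2) = 1 * -2.079442 = -2.079442.
KL = -2.079442 - 1 + 8 = 4.9206

4.9206


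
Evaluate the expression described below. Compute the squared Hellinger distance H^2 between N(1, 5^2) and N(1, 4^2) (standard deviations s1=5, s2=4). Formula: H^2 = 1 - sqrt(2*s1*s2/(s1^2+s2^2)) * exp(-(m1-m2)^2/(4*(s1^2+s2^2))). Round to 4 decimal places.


Squared Hellinger distance for Gaussians:
H^2 = 1 - sqrt(2*s1*s2/(s1^2+s2^2)) * exp(-(m1-m2)^2/(4*(s1^2+s2^2))).
s1^2 = 25, s2^2 = 16, s1^2+s2^2 = 41.
sqrt(2*5*4/(41)) = 0.98773.
(m1-m2)^2 = (0)^2 = 0.
exp(-0/(4*41)) = exp(0.0) = 1.0.
H^2 = 1 - 0.98773*1.0 = 0.0123

0.0123


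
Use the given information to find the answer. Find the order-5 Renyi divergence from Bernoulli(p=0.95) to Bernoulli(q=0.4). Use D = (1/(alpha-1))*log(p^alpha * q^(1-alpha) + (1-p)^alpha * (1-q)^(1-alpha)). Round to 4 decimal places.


Renyi divergence of order alpha between Bernoulli distributions:
D = (1/(alpha-1))*log(p^alpha * q^(1-alpha) + (1-p)^alpha * (1-q)^(1-alpha)).
alpha = 5, p = 0.95, q = 0.4.
p^alpha * q^(1-alpha) = 0.95^5 * 0.4^-4 = 30.225818.
(1-p)^alpha * (1-q)^(1-alpha) = 0.05^5 * 0.6^-4 = 2e-06.
sum = 30.225818 + 2e-06 = 30.22582.
D = (1/4)*log(30.22582) = 0.8522

0.8522


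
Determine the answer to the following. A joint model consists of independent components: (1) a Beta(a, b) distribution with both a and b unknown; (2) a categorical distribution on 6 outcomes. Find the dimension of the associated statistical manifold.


The dimension of a statistical manifold equals the number of free
(independent) real parameters of the model. For a product of independent
blocks the parameter counts add.
- Beta (a, b): 2.
- categorical on 6 outcomes (probabilities sum to 1): 6-1 = 5.
Total = 2 + 5 = 7.
Dimension = 7

7


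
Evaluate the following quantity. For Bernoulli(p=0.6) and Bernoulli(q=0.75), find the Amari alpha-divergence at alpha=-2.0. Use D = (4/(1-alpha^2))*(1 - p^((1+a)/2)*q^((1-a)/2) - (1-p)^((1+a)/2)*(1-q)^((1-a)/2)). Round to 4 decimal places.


Amari alpha-divergence:
D = (4/(1-alpha^2))*(1 - p^((1+a)/2)*q^((1-a)/2) - (1-p)^((1+a)/2)*(1-q)^((1-a)/2)).
alpha = -2.0, p = 0.6, q = 0.75.
e1 = (1+alpha)/2 = -0.5, e2 = (1-alpha)/2 = 1.5.
t1 = p^e1 * q^e2 = 0.6^-0.5 * 0.75^1.5 = 0.838525.
t2 = (1-p)^e1 * (1-q)^e2 = 0.4^-0.5 * 0.25^1.5 = 0.197642.
4/(1-alpha^2) = -1.333333.
D = -1.333333*(1 - 0.838525 - 0.197642) = 0.0482

0.0482


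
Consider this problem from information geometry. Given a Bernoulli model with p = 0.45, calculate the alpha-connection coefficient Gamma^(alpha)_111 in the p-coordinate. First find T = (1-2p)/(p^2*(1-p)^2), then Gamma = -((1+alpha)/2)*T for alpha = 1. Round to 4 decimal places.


Skewness (Amari-Chentsov) tensor: T = (1-2p)/(p^2*(1-p)^2).
p = 0.45, 1-2p = 0.1, p^2 = 0.2025, (1-p)^2 = 0.3025.
T = 0.1/(0.2025 * 0.3025) = 1.632486.
In the p-coordinate, Gamma^(alpha) = Gamma^(0) - (alpha/2)*T with Gamma^(0) = (1/2)*g'(p) = -T/2,
so Gamma^(alpha) = -((1+alpha)/2)*T.
alpha = 1, -(1+alpha)/2 = -1.0.
Gamma = -1.0 * 1.632486 = -1.6325

-1.6325


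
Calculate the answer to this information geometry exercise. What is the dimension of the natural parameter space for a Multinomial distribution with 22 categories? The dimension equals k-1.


Exponential family dimension calculation:
For Multinomial with k=22 categories, dim = k-1 = 21.

21


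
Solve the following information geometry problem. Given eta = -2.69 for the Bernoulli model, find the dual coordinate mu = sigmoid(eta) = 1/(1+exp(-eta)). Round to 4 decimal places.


Dual coordinate (expectation parameter) for Bernoulli:
mu = 1/(1+exp(-eta)).
eta = -2.69.
exp(-eta) = exp(2.69) = 14.731676.
mu = 1/(1+14.731676) = 0.0636

0.0636


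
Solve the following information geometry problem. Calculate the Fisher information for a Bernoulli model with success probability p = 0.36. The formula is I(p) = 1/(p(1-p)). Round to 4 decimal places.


For Bernoulli(p), Fisher information is I(p) = 1/(p*(1-p)).
p = 0.36, 1-p = 0.64.
p*(1-p) = 0.2304.
I(p) = 1/0.2304 = 4.3403

4.3403


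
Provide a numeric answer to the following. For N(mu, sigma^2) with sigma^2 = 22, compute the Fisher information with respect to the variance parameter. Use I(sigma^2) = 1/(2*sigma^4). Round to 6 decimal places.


Fisher information for variance: I(sigma^2) = 1/(2*sigma^4).
sigma^2 = 22, so sigma^4 = 484.
I = 1/(2*484) = 1/968 = 0.001033

0.001033


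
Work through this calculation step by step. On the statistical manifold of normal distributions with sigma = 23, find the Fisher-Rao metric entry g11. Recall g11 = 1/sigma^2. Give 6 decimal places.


For the 2-parameter normal family, the Fisher metric has:
  g11 = 1/sigma^2, g22 = 2/sigma^2.
sigma = 23, sigma^2 = 529.
g11 = 0.001890

0.001890


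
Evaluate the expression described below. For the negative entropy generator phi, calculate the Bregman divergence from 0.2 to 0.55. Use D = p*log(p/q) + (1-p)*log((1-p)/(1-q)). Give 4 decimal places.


Bregman divergence with negative entropy generator:
D = p*log(p/q) + (1-p)*log((1-p)/(1-q)).
p = 0.2, q = 0.55.
p*log(p/q) = 0.2*log(0.2/0.55) = -0.20232.
(1-p)*log((1-p)/(1-q)) = 0.8*log(0.8/0.45) = 0.460291.
D = -0.20232 + 0.460291 = 0.2580

0.2580


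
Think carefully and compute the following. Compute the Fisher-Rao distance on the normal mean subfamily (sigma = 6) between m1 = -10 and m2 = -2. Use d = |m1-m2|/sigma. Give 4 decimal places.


On the fixed-variance normal subfamily, geodesic distance = |m1-m2|/sigma.
|-10 - -2| = 8.
sigma = 6.
d = 8/6 = 1.3333

1.3333


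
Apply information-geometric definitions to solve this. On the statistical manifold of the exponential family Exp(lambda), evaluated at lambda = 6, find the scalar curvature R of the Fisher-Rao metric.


This family has a single free parameter, so its statistical manifold
is 1-dimensional. The Riemann curvature tensor of any 1-dimensional
Riemannian manifold vanishes identically, so R = 0.

0


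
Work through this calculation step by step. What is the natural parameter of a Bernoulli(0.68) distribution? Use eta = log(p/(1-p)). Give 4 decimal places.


Natural parameter for Bernoulli: eta = log(p/(1-p)).
p = 0.68, 1-p = 0.32.
p/(1-p) = 2.125.
eta = log(2.125) = 0.7538

0.7538


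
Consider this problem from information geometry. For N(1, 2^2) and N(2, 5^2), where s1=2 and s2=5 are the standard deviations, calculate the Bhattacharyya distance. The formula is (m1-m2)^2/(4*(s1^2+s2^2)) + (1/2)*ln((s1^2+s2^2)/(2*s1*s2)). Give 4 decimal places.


Bhattacharyya distance between two Gaussians:
DB = (m1-m2)^2/(4*(s1^2+s2^2)) + (1/2)*ln((s1^2+s2^2)/(2*s1*s2)).
(m1-m2)^2 = (-1)^2 = 1.
s1^2+s2^2 = 4 + 25 = 29.
term1 = 1/116 = 0.008621.
term2 = 0.5*ln(29/20.0) = 0.185782.
DB = 0.008621 + 0.185782 = 0.1944

0.1944


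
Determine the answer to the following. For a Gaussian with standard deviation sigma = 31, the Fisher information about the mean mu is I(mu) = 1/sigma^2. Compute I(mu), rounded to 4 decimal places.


The Fisher information for the mean of a normal distribution is I(mu) = 1/sigma^2.
sigma = 31, so sigma^2 = 961.
I(mu) = 1/961 = 0.0010

0.0010


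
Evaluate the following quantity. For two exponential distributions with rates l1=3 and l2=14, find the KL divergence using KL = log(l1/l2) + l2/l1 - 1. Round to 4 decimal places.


KL divergence for exponential family:
KL = log(l1/l2) + l2/l1 - 1.
log(3/14) = -1.540445.
14/3 = 4.666667.
KL = -1.540445 + 4.666667 - 1 = 2.1262

2.1262


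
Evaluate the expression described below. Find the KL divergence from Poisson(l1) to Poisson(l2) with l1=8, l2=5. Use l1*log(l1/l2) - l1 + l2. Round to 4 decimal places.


KL divergence for Poisson:
KL = l1*log(l1/l2) - l1 + l2.
l1 = 8, l2 = 5.
log(8/5) = 0.470004.
l1*log(l1/l2) = 8 * 0.470004 = 3.760029.
KL = 3.760029 - 8 + 5 = 0.7600

0.7600


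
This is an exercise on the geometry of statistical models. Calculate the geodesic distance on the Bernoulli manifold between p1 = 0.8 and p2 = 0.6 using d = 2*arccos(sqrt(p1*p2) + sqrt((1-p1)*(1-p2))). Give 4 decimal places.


Geodesic distance on Bernoulli manifold:
d(p1,p2) = 2*arccos(sqrt(p1*p2) + sqrt((1-p1)*(1-p2))).
sqrt(p1*p2) = sqrt(0.8*0.6) = 0.69282.
sqrt((1-p1)*(1-p2)) = sqrt(0.2*0.4) = 0.282843.
arg = 0.69282 + 0.282843 = 0.975663.
d = 2*arccos(0.975663) = 0.4421

0.4421


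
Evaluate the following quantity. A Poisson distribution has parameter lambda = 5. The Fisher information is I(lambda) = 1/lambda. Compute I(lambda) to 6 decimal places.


Fisher information for Poisson: I(lambda) = 1/lambda.
lambda = 5.
I(lambda) = 1/5 = 0.200000

0.200000


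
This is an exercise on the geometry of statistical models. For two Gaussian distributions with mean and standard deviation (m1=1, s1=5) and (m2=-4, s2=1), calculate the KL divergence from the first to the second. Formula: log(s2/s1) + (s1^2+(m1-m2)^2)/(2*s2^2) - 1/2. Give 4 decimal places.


KL divergence between normal distributions:
KL = log(s2/s1) + (s1^2 + (m1-m2)^2)/(2*s2^2) - 1/2.
log(1/5) = -1.609438.
(5^2 + (1--4)^2)/(2*1^2) = (25 + 25)/2 = 25.0.
KL = -1.609438 + 25.0 - 0.5 = 22.8906

22.8906


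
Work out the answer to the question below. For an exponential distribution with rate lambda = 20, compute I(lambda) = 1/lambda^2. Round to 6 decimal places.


Fisher information for exponential: I(lambda) = 1/lambda^2.
lambda = 20, lambda^2 = 400.
I = 1/400 = 0.002500

0.002500


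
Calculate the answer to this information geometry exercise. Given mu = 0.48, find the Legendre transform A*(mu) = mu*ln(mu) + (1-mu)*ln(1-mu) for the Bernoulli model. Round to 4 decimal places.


Legendre transform for Bernoulli:
A*(mu) = mu*log(mu) + (1-mu)*log(1-mu).
mu = 0.48, 1-mu = 0.52.
mu*log(mu) = 0.48*log(0.48) = -0.352305.
(1-mu)*log(1-mu) = 0.52*log(0.52) = -0.340042.
A* = -0.352305 + -0.340042 = -0.6923

-0.6923


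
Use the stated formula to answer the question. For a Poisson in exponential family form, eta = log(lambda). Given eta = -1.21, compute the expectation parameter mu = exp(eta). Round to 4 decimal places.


Expectation parameter for Poisson exponential family:
mu = exp(eta).
eta = -1.21.
mu = exp(-1.21) = 0.2982

0.2982


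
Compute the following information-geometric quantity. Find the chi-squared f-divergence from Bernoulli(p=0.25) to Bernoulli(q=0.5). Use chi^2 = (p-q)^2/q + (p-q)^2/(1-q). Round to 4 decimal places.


Chi-squared divergence between Bernoulli distributions:
chi^2 = (p-q)^2/q + (p-q)^2/(1-q).
p = 0.25, q = 0.5, p-q = -0.25.
(p-q)^2 = 0.0625.
term1 = 0.0625/0.5 = 0.125.
term2 = 0.0625/0.5 = 0.125.
chi^2 = 0.125 + 0.125 = 0.2500

0.2500


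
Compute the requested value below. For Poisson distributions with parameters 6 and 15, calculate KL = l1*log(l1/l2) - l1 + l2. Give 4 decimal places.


KL divergence for Poisson:
KL = l1*log(l1/l2) - l1 + l2.
l1 = 6, l2 = 15.
log(6/15) = -0.916291.
l1*log(l1/l2) = 6 * -0.916291 = -5.497744.
KL = -5.497744 - 6 + 15 = 3.5023

3.5023


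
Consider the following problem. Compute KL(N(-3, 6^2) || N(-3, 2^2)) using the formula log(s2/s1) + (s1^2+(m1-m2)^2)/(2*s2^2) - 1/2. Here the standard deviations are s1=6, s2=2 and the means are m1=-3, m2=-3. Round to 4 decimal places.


KL divergence between normal distributions:
KL = log(s2/s1) + (s1^2 + (m1-m2)^2)/(2*s2^2) - 1/2.
log(2/6) = -1.098612.
(6^2 + (-3--3)^2)/(2*2^2) = (36 + 0)/8 = 4.5.
KL = -1.098612 + 4.5 - 0.5 = 2.9014

2.9014


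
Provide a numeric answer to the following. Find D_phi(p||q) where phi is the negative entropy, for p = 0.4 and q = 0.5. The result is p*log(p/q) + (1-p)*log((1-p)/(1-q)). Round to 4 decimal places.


Bregman divergence with negative entropy generator:
D = p*log(p/q) + (1-p)*log((1-p)/(1-q)).
p = 0.4, q = 0.5.
p*log(p/q) = 0.4*log(0.4/0.5) = -0.089257.
(1-p)*log((1-p)/(1-q)) = 0.6*log(0.6/0.5) = 0.109393.
D = -0.089257 + 0.109393 = 0.0201

0.0201


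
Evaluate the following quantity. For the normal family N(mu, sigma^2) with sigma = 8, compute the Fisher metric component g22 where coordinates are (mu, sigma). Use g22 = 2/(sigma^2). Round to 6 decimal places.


For the 2-parameter normal family, the Fisher metric has:
  g11 = 1/sigma^2, g22 = 2/sigma^2.
sigma = 8, sigma^2 = 64.
g22 = 0.031250

0.031250


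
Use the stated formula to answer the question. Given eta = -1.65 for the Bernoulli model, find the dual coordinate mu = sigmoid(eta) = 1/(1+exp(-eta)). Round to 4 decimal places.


Dual coordinate (expectation parameter) for Bernoulli:
mu = 1/(1+exp(-eta)).
eta = -1.65.
exp(-eta) = exp(1.65) = 5.20698.
mu = 1/(1+5.20698) = 0.1611

0.1611


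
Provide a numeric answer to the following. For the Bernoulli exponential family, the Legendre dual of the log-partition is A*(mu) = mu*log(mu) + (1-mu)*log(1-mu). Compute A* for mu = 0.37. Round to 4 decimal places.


Legendre transform for Bernoulli:
A*(mu) = mu*log(mu) + (1-mu)*log(1-mu).
mu = 0.37, 1-mu = 0.63.
mu*log(mu) = 0.37*log(0.37) = -0.367873.
(1-mu)*log(1-mu) = 0.63*log(0.63) = -0.291082.
A* = -0.367873 + -0.291082 = -0.6590

-0.6590


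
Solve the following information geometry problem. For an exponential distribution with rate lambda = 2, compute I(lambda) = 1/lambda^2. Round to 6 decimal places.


Fisher information for exponential: I(lambda) = 1/lambda^2.
lambda = 2, lambda^2 = 4.
I = 1/4 = 0.250000

0.250000


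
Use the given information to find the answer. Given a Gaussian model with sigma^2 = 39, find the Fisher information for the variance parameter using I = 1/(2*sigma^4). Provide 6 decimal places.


Fisher information for variance: I(sigma^2) = 1/(2*sigma^4).
sigma^2 = 39, so sigma^4 = 1521.
I = 1/(2*1521) = 1/3042 = 0.000329

0.000329


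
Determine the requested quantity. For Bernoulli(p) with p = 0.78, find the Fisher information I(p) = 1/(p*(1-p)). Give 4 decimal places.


For Bernoulli(p), Fisher information is I(p) = 1/(p*(1-p)).
p = 0.78, 1-p = 0.22.
p*(1-p) = 0.1716.
I(p) = 1/0.1716 = 5.8275

5.8275


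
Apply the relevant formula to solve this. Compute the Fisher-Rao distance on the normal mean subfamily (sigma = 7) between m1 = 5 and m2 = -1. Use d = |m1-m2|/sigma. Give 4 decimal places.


On the fixed-variance normal subfamily, geodesic distance = |m1-m2|/sigma.
|5 - -1| = 6.
sigma = 7.
d = 6/7 = 0.8571

0.8571


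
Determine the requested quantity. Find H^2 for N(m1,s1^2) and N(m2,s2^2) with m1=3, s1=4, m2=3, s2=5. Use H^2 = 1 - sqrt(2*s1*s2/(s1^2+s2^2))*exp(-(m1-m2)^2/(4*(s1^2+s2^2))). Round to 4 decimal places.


Squared Hellinger distance for Gaussians:
H^2 = 1 - sqrt(2*s1*s2/(s1^2+s2^2)) * exp(-(m1-m2)^2/(4*(s1^2+s2^2))).
s1^2 = 16, s2^2 = 25, s1^2+s2^2 = 41.
sqrt(2*4*5/(41)) = 0.98773.
(m1-m2)^2 = (0)^2 = 0.
exp(-0/(4*41)) = exp(0.0) = 1.0.
H^2 = 1 - 0.98773*1.0 = 0.0123

0.0123


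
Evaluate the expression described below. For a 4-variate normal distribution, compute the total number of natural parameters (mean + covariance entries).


Exponential family dimension calculation:
For 4-dim MVN: mean has 4 params, covariance has 4*5/2 = 10 unique entries.
Total dim = 4 + 10 = 14.

14


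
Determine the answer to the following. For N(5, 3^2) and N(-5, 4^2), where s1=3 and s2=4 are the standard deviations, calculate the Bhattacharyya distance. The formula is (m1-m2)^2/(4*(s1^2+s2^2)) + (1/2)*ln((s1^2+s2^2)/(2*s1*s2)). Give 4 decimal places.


Bhattacharyya distance between two Gaussians:
DB = (m1-m2)^2/(4*(s1^2+s2^2)) + (1/2)*ln((s1^2+s2^2)/(2*s1*s2)).
(m1-m2)^2 = (10)^2 = 100.
s1^2+s2^2 = 9 + 16 = 25.
term1 = 100/100 = 1.0.
term2 = 0.5*ln(25/24.0) = 0.020411.
DB = 1.0 + 0.020411 = 1.0204

1.0204


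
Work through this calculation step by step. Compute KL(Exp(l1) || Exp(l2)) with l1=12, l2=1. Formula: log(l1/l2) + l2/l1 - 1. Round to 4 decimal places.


KL divergence for exponential family:
KL = log(l1/l2) + l2/l1 - 1.
log(12/1) = 2.484907.
1/12 = 0.083333.
KL = 2.484907 + 0.083333 - 1 = 1.5682

1.5682


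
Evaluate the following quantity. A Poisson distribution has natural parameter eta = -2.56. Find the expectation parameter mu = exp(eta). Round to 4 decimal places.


Expectation parameter for Poisson exponential family:
mu = exp(eta).
eta = -2.56.
mu = exp(-2.56) = 0.0773

0.0773


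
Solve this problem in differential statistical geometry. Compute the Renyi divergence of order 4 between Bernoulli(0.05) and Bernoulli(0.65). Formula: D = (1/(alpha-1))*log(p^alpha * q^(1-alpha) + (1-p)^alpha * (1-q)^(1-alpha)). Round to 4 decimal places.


Renyi divergence of order alpha between Bernoulli distributions:
D = (1/(alpha-1))*log(p^alpha * q^(1-alpha) + (1-p)^alpha * (1-q)^(1-alpha)).
alpha = 4, p = 0.05, q = 0.65.
p^alpha * q^(1-alpha) = 0.05^4 * 0.65^-3 = 2.3e-05.
(1-p)^alpha * (1-q)^(1-alpha) = 0.95^4 * 0.35^-3 = 18.99723.
sum = 2.3e-05 + 18.99723 = 18.997253.
D = (1/3)*log(18.997253) = 0.9814

0.9814


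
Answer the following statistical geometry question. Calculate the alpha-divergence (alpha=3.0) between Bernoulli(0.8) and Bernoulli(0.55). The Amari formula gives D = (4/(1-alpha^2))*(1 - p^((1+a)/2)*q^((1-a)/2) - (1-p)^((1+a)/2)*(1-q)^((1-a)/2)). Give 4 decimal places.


Amari alpha-divergence:
D = (4/(1-alpha^2))*(1 - p^((1+a)/2)*q^((1-a)/2) - (1-p)^((1+a)/2)*(1-q)^((1-a)/2)).
alpha = 3.0, p = 0.8, q = 0.55.
e1 = (1+alpha)/2 = 2.0, e2 = (1-alpha)/2 = -1.0.
t1 = p^e1 * q^e2 = 0.8^2.0 * 0.55^-1.0 = 1.163636.
t2 = (1-p)^e1 * (1-q)^e2 = 0.2^2.0 * 0.45^-1.0 = 0.088889.
4/(1-alpha^2) = -0.5.
D = -0.5*(1 - 1.163636 - 0.088889) = 0.1263

0.1263


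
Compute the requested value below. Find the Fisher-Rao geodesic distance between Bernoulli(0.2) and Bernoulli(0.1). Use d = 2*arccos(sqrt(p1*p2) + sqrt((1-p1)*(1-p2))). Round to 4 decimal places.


Geodesic distance on Bernoulli manifold:
d(p1,p2) = 2*arccos(sqrt(p1*p2) + sqrt((1-p1)*(1-p2))).
sqrt(p1*p2) = sqrt(0.2*0.1) = 0.141421.
sqrt((1-p1)*(1-p2)) = sqrt(0.8*0.9) = 0.848528.
arg = 0.141421 + 0.848528 = 0.989949.
d = 2*arccos(0.989949) = 0.2838

0.2838


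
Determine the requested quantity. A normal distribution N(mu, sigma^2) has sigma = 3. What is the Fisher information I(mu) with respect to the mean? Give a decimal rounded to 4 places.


The Fisher information for the mean of a normal distribution is I(mu) = 1/sigma^2.
sigma = 3, so sigma^2 = 9.
I(mu) = 1/9 = 0.1111

0.1111


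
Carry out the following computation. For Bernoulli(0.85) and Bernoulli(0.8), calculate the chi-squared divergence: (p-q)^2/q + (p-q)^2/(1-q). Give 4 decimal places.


Chi-squared divergence between Bernoulli distributions:
chi^2 = (p-q)^2/q + (p-q)^2/(1-q).
p = 0.85, q = 0.8, p-q = 0.05.
(p-q)^2 = 0.0025.
term1 = 0.0025/0.8 = 0.003125.
term2 = 0.0025/0.2 = 0.0125.
chi^2 = 0.003125 + 0.0125 = 0.0156

0.0156


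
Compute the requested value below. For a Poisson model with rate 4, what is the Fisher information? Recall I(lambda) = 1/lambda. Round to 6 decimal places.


Fisher information for Poisson: I(lambda) = 1/lambda.
lambda = 4.
I(lambda) = 1/4 = 0.250000

0.250000


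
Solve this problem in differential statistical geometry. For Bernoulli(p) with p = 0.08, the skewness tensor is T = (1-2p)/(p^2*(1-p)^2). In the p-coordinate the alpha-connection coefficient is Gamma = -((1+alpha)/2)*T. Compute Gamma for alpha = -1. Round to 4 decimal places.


Skewness (Amari-Chentsov) tensor: T = (1-2p)/(p^2*(1-p)^2).
p = 0.08, 1-2p = 0.84, p^2 = 0.0064, (1-p)^2 = 0.8464.
T = 0.84/(0.0064 * 0.8464) = 155.068526.
In the p-coordinate, Gamma^(alpha) = Gamma^(0) - (alpha/2)*T with Gamma^(0) = (1/2)*g'(p) = -T/2,
so Gamma^(alpha) = -((1+alpha)/2)*T.
alpha = -1, -(1+alpha)/2 = 0.0.
Gamma = 0.0 * 155.068526 = 0.0000

0.0000


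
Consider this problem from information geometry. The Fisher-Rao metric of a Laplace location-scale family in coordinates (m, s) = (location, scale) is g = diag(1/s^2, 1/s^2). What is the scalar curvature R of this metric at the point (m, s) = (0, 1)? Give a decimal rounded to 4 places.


The metric has the form g = (A dm^2 + B ds^2)/s^2 with A = 1, B = 1.
Substitute u = sqrt(A/B)*m: g = B*(du^2 + ds^2)/s^2, i.e. B times the
Poincare upper half-plane metric, which has constant Gaussian curvature -1.
Scaling a 2D metric by a constant c divides the Gaussian curvature by c,
so K = -1/B = -1/(1) = -1.0000 everywhere (the point (m, s) = (0, 1) is irrelevant:
the curvature is constant).
Scalar curvature in dimension 2: R = 2K = -2/(1) = -2.0000.

-2.0000


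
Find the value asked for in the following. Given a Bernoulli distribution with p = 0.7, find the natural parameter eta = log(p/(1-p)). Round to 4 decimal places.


Natural parameter for Bernoulli: eta = log(p/(1-p)).
p = 0.7, 1-p = 0.3.
p/(1-p) = 2.333333.
eta = log(2.333333) = 0.8473

0.8473


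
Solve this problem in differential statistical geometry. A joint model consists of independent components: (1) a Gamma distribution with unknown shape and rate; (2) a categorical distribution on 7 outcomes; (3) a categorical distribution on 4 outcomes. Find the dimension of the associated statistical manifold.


The dimension of a statistical manifold equals the number of free
(independent) real parameters of the model. For a product of independent
blocks the parameter counts add.
- Gamma (shape, rate): 2.
- categorical on 7 outcomes (probabilities sum to 1): 7-1 = 6.
- categorical on 4 outcomes (probabilities sum to 1): 4-1 = 3.
Total = 2 + 6 + 3 = 11.
Dimension = 11

11


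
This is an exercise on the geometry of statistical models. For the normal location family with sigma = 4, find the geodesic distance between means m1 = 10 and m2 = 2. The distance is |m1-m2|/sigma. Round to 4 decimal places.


On the fixed-variance normal subfamily, geodesic distance = |m1-m2|/sigma.
|10 - 2| = 8.
sigma = 4.
d = 8/4 = 2.0000

2.0000


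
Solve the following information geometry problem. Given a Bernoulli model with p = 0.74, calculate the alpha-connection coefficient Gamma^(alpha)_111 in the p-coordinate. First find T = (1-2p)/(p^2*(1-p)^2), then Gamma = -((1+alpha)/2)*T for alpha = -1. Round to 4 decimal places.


Skewness (Amari-Chentsov) tensor: T = (1-2p)/(p^2*(1-p)^2).
p = 0.74, 1-2p = -0.48, p^2 = 0.5476, (1-p)^2 = 0.0676.
T = -0.48/(0.5476 * 0.0676) = -12.966749.
In the p-coordinate, Gamma^(alpha) = Gamma^(0) - (alpha/2)*T with Gamma^(0) = (1/2)*g'(p) = -T/2,
so Gamma^(alpha) = -((1+alpha)/2)*T.
alpha = -1, -(1+alpha)/2 = 0.0.
Gamma = 0.0 * -12.966749 = 0.0000

0.0000


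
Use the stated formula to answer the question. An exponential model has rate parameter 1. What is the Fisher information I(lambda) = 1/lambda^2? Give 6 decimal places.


Fisher information for exponential: I(lambda) = 1/lambda^2.
lambda = 1, lambda^2 = 1.
I = 1/1 = 1.000000

1.000000


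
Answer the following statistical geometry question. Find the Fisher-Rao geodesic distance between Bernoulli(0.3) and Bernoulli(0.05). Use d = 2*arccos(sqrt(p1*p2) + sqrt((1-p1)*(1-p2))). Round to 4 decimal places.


Geodesic distance on Bernoulli manifold:
d(p1,p2) = 2*arccos(sqrt(p1*p2) + sqrt((1-p1)*(1-p2))).
sqrt(p1*p2) = sqrt(0.3*0.05) = 0.122474.
sqrt((1-p1)*(1-p2)) = sqrt(0.7*0.95) = 0.815475.
arg = 0.122474 + 0.815475 = 0.93795.
d = 2*arccos(0.93795) = 0.7083

0.7083


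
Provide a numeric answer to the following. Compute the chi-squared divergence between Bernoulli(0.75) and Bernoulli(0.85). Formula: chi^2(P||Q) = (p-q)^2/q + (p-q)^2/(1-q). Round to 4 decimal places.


Chi-squared divergence between Bernoulli distributions:
chi^2 = (p-q)^2/q + (p-q)^2/(1-q).
p = 0.75, q = 0.85, p-q = -0.1.
(p-q)^2 = 0.01.
term1 = 0.01/0.85 = 0.011765.
term2 = 0.01/0.15 = 0.066667.
chi^2 = 0.011765 + 0.066667 = 0.0784

0.0784


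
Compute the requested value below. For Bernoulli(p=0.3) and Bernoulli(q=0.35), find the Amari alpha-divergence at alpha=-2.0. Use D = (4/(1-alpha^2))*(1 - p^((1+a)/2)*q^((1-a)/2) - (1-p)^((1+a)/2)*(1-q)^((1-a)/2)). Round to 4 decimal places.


Amari alpha-divergence:
D = (4/(1-alpha^2))*(1 - p^((1+a)/2)*q^((1-a)/2) - (1-p)^((1+a)/2)*(1-q)^((1-a)/2)).
alpha = -2.0, p = 0.3, q = 0.35.
e1 = (1+alpha)/2 = -0.5, e2 = (1-alpha)/2 = 1.5.
t1 = p^e1 * q^e2 = 0.3^-0.5 * 0.35^1.5 = 0.378043.
t2 = (1-p)^e1 * (1-q)^e2 = 0.7^-0.5 * 0.65^1.5 = 0.626356.
4/(1-alpha^2) = -1.333333.
D = -1.333333*(1 - 0.378043 - 0.626356) = 0.0059

0.0059


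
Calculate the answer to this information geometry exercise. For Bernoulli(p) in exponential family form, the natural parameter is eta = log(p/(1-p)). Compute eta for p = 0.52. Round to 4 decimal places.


Natural parameter for Bernoulli: eta = log(p/(1-p)).
p = 0.52, 1-p = 0.48.
p/(1-p) = 1.083333.
eta = log(1.083333) = 0.0800

0.0800


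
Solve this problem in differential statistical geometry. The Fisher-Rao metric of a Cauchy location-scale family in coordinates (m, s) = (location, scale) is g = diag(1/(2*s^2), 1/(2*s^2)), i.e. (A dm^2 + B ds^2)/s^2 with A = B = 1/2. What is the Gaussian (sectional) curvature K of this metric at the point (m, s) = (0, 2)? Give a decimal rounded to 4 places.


The metric has the form g = (A dm^2 + B ds^2)/s^2 with A = 1/2, B = 1/2.
Substitute u = sqrt(A/B)*m: g = B*(du^2 + ds^2)/s^2, i.e. B times the
Poincare upper half-plane metric, which has constant Gaussian curvature -1.
Scaling a 2D metric by a constant c divides the Gaussian curvature by c,
so K = -1/B = -1/(1/2) = -2.0000 everywhere (the point (m, s) = (0, 2) is irrelevant:
the curvature is constant).
The requested Gaussian curvature is K = -2.0000.

-2.0000


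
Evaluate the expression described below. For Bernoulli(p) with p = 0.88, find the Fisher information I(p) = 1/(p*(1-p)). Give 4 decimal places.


For Bernoulli(p), Fisher information is I(p) = 1/(p*(1-p)).
p = 0.88, 1-p = 0.12.
p*(1-p) = 0.1056.
I(p) = 1/0.1056 = 9.4697

9.4697


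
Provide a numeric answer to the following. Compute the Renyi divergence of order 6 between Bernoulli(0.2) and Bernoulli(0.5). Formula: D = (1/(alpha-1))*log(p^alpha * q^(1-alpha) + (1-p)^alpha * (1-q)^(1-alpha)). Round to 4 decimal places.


Renyi divergence of order alpha between Bernoulli distributions:
D = (1/(alpha-1))*log(p^alpha * q^(1-alpha) + (1-p)^alpha * (1-q)^(1-alpha)).
alpha = 6, p = 0.2, q = 0.5.
p^alpha * q^(1-alpha) = 0.2^6 * 0.5^-5 = 0.002048.
(1-p)^alpha * (1-q)^(1-alpha) = 0.8^6 * 0.5^-5 = 8.388608.
sum = 0.002048 + 8.388608 = 8.390656.
D = (1/5)*log(8.390656) = 0.4254

0.4254


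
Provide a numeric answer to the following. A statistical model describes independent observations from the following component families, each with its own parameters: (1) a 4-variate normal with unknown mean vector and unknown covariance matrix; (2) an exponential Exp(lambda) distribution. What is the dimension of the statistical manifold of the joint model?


The dimension of a statistical manifold equals the number of free
(independent) real parameters of the model. For a product of independent
blocks the parameter counts add.
- 4-variate normal: 4 (mean) + 4*5/2 = 10 (symmetric covariance) = 14.
- exponential (lambda): 1.
Total = 14 + 1 = 15.
Dimension = 15

15


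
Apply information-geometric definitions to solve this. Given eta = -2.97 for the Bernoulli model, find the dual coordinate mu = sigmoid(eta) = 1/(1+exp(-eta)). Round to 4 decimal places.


Dual coordinate (expectation parameter) for Bernoulli:
mu = 1/(1+exp(-eta)).
eta = -2.97.
exp(-eta) = exp(2.97) = 19.49192.
mu = 1/(1+19.49192) = 0.0488

0.0488


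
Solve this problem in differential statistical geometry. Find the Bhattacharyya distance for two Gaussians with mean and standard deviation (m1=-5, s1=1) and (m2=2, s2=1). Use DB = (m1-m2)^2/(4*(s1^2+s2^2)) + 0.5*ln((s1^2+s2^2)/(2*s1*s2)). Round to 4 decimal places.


Bhattacharyya distance between two Gaussians:
DB = (m1-m2)^2/(4*(s1^2+s2^2)) + (1/2)*ln((s1^2+s2^2)/(2*s1*s2)).
(m1-m2)^2 = (-7)^2 = 49.
s1^2+s2^2 = 1 + 1 = 2.
term1 = 49/8 = 6.125.
term2 = 0.5*ln(2/2.0) = 0.0.
DB = 6.125 + 0.0 = 6.1250

6.1250


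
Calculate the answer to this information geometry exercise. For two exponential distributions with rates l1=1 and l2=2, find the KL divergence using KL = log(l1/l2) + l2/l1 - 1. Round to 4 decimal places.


KL divergence for exponential family:
KL = log(l1/l2) + l2/l1 - 1.
log(1/2) = -0.693147.
2/1 = 2.0.
KL = -0.693147 + 2.0 - 1 = 0.3069

0.3069


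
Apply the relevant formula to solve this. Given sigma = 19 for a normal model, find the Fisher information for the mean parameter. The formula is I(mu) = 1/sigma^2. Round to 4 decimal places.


The Fisher information for the mean of a normal distribution is I(mu) = 1/sigma^2.
sigma = 19, so sigma^2 = 361.
I(mu) = 1/361 = 0.0028

0.0028


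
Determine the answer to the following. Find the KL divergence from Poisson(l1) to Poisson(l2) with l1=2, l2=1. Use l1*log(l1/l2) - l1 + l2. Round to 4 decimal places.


KL divergence for Poisson:
KL = l1*log(l1/l2) - l1 + l2.
l1 = 2, l2 = 1.
log(2/1) = 0.693147.
l1*log(l1/l2) = 2 * 0.693147 = 1.386294.
KL = 1.386294 - 2 + 1 = 0.3863

0.3863


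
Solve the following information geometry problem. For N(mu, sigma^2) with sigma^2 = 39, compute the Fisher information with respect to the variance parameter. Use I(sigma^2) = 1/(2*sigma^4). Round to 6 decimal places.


Fisher information for variance: I(sigma^2) = 1/(2*sigma^4).
sigma^2 = 39, so sigma^4 = 1521.
I = 1/(2*1521) = 1/3042 = 0.000329

0.000329


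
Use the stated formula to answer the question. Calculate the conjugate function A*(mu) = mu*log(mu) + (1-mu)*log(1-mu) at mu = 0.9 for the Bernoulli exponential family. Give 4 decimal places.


Legendre transform for Bernoulli:
A*(mu) = mu*log(mu) + (1-mu)*log(1-mu).
mu = 0.9, 1-mu = 0.1.
mu*log(mu) = 0.9*log(0.9) = -0.094824.
(1-mu)*log(1-mu) = 0.1*log(0.1) = -0.230259.
A* = -0.094824 + -0.230259 = -0.3251

-0.3251


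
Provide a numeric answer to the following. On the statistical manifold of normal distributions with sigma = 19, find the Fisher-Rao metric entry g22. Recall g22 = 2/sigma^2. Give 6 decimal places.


For the 2-parameter normal family, the Fisher metric has:
  g11 = 1/sigma^2, g22 = 2/sigma^2.
sigma = 19, sigma^2 = 361.
g22 = 0.005540

0.005540


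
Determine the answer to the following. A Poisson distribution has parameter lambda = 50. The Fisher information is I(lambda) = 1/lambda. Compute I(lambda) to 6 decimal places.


Fisher information for Poisson: I(lambda) = 1/lambda.
lambda = 50.
I(lambda) = 1/50 = 0.020000

0.020000


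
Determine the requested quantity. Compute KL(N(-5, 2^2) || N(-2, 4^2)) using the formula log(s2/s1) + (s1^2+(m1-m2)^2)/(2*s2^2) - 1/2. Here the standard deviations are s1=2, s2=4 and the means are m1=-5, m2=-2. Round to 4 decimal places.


KL divergence between normal distributions:
KL = log(s2/s1) + (s1^2 + (m1-m2)^2)/(2*s2^2) - 1/2.
log(4/2) = 0.693147.
(2^2 + (-5--2)^2)/(2*4^2) = (4 + 9)/32 = 0.40625.
KL = 0.693147 + 0.40625 - 0.5 = 0.5994

0.5994


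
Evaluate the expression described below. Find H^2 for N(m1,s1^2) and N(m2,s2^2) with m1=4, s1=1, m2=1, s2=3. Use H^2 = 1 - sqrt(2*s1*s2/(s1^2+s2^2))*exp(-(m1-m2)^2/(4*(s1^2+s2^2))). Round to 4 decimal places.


Squared Hellinger distance for Gaussians:
H^2 = 1 - sqrt(2*s1*s2/(s1^2+s2^2)) * exp(-(m1-m2)^2/(4*(s1^2+s2^2))).
s1^2 = 1, s2^2 = 9, s1^2+s2^2 = 10.
sqrt(2*1*3/(10)) = 0.774597.
(m1-m2)^2 = (3)^2 = 9.
exp(-9/(4*10)) = exp(-0.225) = 0.798516.
H^2 = 1 - 0.774597*0.798516 = 0.3815

0.3815


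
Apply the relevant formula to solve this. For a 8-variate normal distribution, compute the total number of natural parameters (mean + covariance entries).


Exponential family dimension calculation:
For 8-dim MVN: mean has 8 params, covariance has 8*9/2 = 36 unique entries.
Total dim = 8 + 36 = 44.

44


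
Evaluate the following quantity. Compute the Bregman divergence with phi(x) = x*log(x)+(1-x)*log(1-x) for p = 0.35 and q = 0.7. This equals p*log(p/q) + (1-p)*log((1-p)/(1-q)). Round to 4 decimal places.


Bregman divergence with negative entropy generator:
D = p*log(p/q) + (1-p)*log((1-p)/(1-q)).
p = 0.35, q = 0.7.
p*log(p/q) = 0.35*log(0.35/0.7) = -0.242602.
(1-p)*log((1-p)/(1-q)) = 0.65*log(0.65/0.3) = 0.502573.
D = -0.242602 + 0.502573 = 0.2600

0.2600


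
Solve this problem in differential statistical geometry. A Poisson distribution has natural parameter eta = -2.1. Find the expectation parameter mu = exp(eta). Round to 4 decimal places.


Expectation parameter for Poisson exponential family:
mu = exp(eta).
eta = -2.1.
mu = exp(-2.1) = 0.1225

0.1225


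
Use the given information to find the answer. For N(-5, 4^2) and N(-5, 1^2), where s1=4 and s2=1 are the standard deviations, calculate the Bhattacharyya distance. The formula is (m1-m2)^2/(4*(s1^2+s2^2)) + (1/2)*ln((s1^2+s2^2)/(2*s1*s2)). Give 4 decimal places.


Bhattacharyya distance between two Gaussians:
DB = (m1-m2)^2/(4*(s1^2+s2^2)) + (1/2)*ln((s1^2+s2^2)/(2*s1*s2)).
(m1-m2)^2 = (0)^2 = 0.
s1^2+s2^2 = 16 + 1 = 17.
term1 = 0/68 = 0.0.
term2 = 0.5*ln(17/8.0) = 0.376886.
DB = 0.0 + 0.376886 = 0.3769

0.3769


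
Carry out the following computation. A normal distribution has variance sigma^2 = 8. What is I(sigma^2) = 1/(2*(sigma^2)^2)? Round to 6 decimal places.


Fisher information for variance: I(sigma^2) = 1/(2*sigma^4).
sigma^2 = 8, so sigma^4 = 64.
I = 1/(2*64) = 1/128 = 0.007813

0.007813


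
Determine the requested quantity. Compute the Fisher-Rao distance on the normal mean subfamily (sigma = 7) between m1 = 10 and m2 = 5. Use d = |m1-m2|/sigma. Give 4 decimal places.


On the fixed-variance normal subfamily, geodesic distance = |m1-m2|/sigma.
|10 - 5| = 5.
sigma = 7.
d = 5/7 = 0.7143

0.7143


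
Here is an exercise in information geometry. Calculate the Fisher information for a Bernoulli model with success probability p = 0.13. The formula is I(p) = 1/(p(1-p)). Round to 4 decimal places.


For Bernoulli(p), Fisher information is I(p) = 1/(p*(1-p)).
p = 0.13, 1-p = 0.87.
p*(1-p) = 0.1131.
I(p) = 1/0.1131 = 8.8417

8.8417


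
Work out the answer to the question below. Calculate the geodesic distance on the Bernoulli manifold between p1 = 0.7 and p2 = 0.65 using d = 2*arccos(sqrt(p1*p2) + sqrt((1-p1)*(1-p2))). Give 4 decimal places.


Geodesic distance on Bernoulli manifold:
d(p1,p2) = 2*arccos(sqrt(p1*p2) + sqrt((1-p1)*(1-p2))).
sqrt(p1*p2) = sqrt(0.7*0.65) = 0.674537.
sqrt((1-p1)*(1-p2)) = sqrt(0.3*0.35) = 0.324037.
arg = 0.674537 + 0.324037 = 0.998574.
d = 2*arccos(0.998574) = 0.1068

0.1068


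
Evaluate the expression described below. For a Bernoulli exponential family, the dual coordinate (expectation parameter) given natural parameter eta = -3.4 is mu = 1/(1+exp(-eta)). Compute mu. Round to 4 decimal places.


Dual coordinate (expectation parameter) for Bernoulli:
mu = 1/(1+exp(-eta)).
eta = -3.4.
exp(-eta) = exp(3.4) = 29.9641.
mu = 1/(1+29.9641) = 0.0323

0.0323


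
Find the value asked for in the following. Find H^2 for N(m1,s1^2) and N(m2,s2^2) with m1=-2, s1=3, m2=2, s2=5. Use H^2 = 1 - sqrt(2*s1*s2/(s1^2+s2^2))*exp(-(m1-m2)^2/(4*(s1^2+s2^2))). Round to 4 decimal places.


Squared Hellinger distance for Gaussians:
H^2 = 1 - sqrt(2*s1*s2/(s1^2+s2^2)) * exp(-(m1-m2)^2/(4*(s1^2+s2^2))).
s1^2 = 9, s2^2 = 25, s1^2+s2^2 = 34.
sqrt(2*3*5/(34)) = 0.939336.
(m1-m2)^2 = (-4)^2 = 16.
exp(-16/(4*34)) = exp(-0.117647) = 0.88901.
H^2 = 1 - 0.939336*0.88901 = 0.1649

0.1649


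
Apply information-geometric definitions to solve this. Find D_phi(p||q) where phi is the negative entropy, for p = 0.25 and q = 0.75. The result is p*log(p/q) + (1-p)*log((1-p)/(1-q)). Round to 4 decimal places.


Bregman divergence with negative entropy generator:
D = p*log(p/q) + (1-p)*log((1-p)/(1-q)).
p = 0.25, q = 0.75.
p*log(p/q) = 0.25*log(0.25/0.75) = -0.274653.
(1-p)*log((1-p)/(1-q)) = 0.75*log(0.75/0.25) = 0.823959.
D = -0.274653 + 0.823959 = 0.5493

0.5493


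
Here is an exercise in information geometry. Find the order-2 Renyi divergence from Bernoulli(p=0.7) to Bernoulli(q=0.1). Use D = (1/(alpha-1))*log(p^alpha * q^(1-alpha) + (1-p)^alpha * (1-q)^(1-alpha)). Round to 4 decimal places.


Renyi divergence of order alpha between Bernoulli distributions:
D = (1/(alpha-1))*log(p^alpha * q^(1-alpha) + (1-p)^alpha * (1-q)^(1-alpha)).
alpha = 2, p = 0.7, q = 0.1.
p^alpha * q^(1-alpha) = 0.7^2 * 0.1^-1 = 4.9.
(1-p)^alpha * (1-q)^(1-alpha) = 0.3^2 * 0.9^-1 = 0.1.
sum = 4.9 + 0.1 = 5.0.
D = (1/1)*log(5.0) = 1.6094

1.6094


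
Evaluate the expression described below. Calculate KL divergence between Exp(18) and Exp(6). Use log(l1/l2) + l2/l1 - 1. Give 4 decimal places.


KL divergence for exponential family:
KL = log(l1/l2) + l2/l1 - 1.
log(18/6) = 1.098612.
6/18 = 0.333333.
KL = 1.098612 + 0.333333 - 1 = 0.4319

0.4319


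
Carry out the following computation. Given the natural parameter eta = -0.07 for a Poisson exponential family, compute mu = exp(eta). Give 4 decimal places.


Expectation parameter for Poisson exponential family:
mu = exp(eta).
eta = -0.07.
mu = exp(-0.07) = 0.9324

0.9324
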